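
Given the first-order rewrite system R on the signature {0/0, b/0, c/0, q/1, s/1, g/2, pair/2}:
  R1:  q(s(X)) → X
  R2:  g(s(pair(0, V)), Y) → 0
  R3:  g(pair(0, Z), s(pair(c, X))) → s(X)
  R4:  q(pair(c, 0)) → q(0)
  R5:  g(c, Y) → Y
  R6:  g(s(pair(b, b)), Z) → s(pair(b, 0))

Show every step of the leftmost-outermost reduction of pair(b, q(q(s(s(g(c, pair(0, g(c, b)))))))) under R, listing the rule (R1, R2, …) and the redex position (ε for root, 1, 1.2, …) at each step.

pair(b, pair(0, b))

1. pair(b, q(q(s(s(g(c, pair(0, g(c, b))))))))  →  pair(b, q(s(g(c, pair(0, g(c, b))))))   [R1 at 2.1]
2. pair(b, q(s(g(c, pair(0, g(c, b))))))  →  pair(b, g(c, pair(0, g(c, b))))   [R1 at 2]
3. pair(b, g(c, pair(0, g(c, b))))  →  pair(b, pair(0, g(c, b)))   [R5 at 2]
4. pair(b, pair(0, g(c, b)))  →  pair(b, pair(0, b))   [R5 at 2.2]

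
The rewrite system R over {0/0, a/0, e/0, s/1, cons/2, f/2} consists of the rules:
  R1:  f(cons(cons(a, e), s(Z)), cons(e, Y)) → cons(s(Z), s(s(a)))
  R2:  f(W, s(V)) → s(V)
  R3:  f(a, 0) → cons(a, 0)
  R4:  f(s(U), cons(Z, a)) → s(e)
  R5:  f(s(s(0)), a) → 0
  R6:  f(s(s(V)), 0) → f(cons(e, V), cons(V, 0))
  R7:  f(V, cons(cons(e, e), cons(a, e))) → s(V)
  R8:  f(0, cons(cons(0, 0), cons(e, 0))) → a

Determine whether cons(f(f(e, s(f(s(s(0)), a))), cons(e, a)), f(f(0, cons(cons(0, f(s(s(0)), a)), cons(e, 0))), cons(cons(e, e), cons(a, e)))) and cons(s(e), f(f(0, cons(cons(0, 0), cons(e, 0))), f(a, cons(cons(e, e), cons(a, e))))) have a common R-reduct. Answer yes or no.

yes — NF(t₁) = cons(s(e), s(a)), NF(t₂) = cons(s(e), s(a))

Reduce t₁ = cons(f(f(e, s(f(s(s(0)), a))), cons(e, a)), f(f(0, cons(cons(0, f(s(s(0)), a)), cons(e, 0))), cons(cons(e, e), cons(a, e)))):
1. cons(f(f(e, s(f(s(s(0)), a))), cons(e, a)), f(f(0, cons(cons(0, f(s(s(0)), a)), cons(e, 0))), cons(cons(e, e), cons(a, e))))  →  cons(f(s(f(s(s(0)), a)), cons(e, a)), f(f(0, cons(cons(0, f(s(s(0)), a)), cons(e, 0))), cons(cons(e, e), cons(a, e))))   [R2 at 1.1]
2. cons(f(s(f(s(s(0)), a)), cons(e, a)), f(f(0, cons(cons(0, f(s(s(0)), a)), cons(e, 0))), cons(cons(e, e), cons(a, e))))  →  cons(s(e), f(f(0, cons(cons(0, f(s(s(0)), a)), cons(e, 0))), cons(cons(e, e), cons(a, e))))   [R4 at 1]
3. cons(s(e), f(f(0, cons(cons(0, f(s(s(0)), a)), cons(e, 0))), cons(cons(e, e), cons(a, e))))  →  cons(s(e), s(f(0, cons(cons(0, f(s(s(0)), a)), cons(e, 0)))))   [R7 at 2]
4. cons(s(e), s(f(0, cons(cons(0, f(s(s(0)), a)), cons(e, 0)))))  →  cons(s(e), s(f(0, cons(cons(0, 0), cons(e, 0)))))   [R5 at 2.1.2.1.2]
5. cons(s(e), s(f(0, cons(cons(0, 0), cons(e, 0)))))  →  cons(s(e), s(a))   [R8 at 2.1]

Reduce t₂ = cons(s(e), f(f(0, cons(cons(0, 0), cons(e, 0))), f(a, cons(cons(e, e), cons(a, e))))):
1. cons(s(e), f(f(0, cons(cons(0, 0), cons(e, 0))), f(a, cons(cons(e, e), cons(a, e)))))  →  cons(s(e), f(a, f(a, cons(cons(e, e), cons(a, e)))))   [R8 at 2.1]
2. cons(s(e), f(a, f(a, cons(cons(e, e), cons(a, e)))))  →  cons(s(e), f(a, s(a)))   [R7 at 2.2]
3. cons(s(e), f(a, s(a)))  →  cons(s(e), s(a))   [R2 at 2]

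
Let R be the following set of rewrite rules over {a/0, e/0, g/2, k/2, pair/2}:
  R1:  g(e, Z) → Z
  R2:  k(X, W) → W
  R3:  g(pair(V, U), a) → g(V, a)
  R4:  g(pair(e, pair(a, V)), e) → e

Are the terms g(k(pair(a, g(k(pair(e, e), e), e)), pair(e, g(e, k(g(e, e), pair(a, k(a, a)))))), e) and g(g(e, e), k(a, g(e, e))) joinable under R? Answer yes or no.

yes — NF(t₁) = e, NF(t₂) = e

Reduce t₁ = g(k(pair(a, g(k(pair(e, e), e), e)), pair(e, g(e, k(g(e, e), pair(a, k(a, a)))))), e):
1. g(k(pair(a, g(k(pair(e, e), e), e)), pair(e, g(e, k(g(e, e), pair(a, k(a, a)))))), e)  →  g(pair(e, g(e, k(g(e, e), pair(a, k(a, a))))), e)   [R2 at 1]
2. g(pair(e, g(e, k(g(e, e), pair(a, k(a, a))))), e)  →  g(pair(e, k(g(e, e), pair(a, k(a, a)))), e)   [R1 at 1.2]
3. g(pair(e, k(g(e, e), pair(a, k(a, a)))), e)  →  g(pair(e, pair(a, k(a, a))), e)   [R2 at 1.2]
4. g(pair(e, pair(a, k(a, a))), e)  →  e   [R4 at ε]

Reduce t₂ = g(g(e, e), k(a, g(e, e))):
1. g(g(e, e), k(a, g(e, e)))  →  g(e, k(a, g(e, e)))   [R1 at 1]
2. g(e, k(a, g(e, e)))  →  k(a, g(e, e))   [R1 at ε]
3. k(a, g(e, e))  →  g(e, e)   [R2 at ε]
4. g(e, e)  →  e   [R1 at ε]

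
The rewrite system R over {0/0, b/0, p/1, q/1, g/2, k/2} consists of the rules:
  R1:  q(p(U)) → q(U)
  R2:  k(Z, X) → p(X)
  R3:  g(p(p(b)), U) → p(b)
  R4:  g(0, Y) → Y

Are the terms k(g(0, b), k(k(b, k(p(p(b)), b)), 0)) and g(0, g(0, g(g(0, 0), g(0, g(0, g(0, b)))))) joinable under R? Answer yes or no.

no — NF(t₁) = p(p(0)), NF(t₂) = b

Reduce t₁ = k(g(0, b), k(k(b, k(p(p(b)), b)), 0)):
1. k(g(0, b), k(k(b, k(p(p(b)), b)), 0))  →  p(k(k(b, k(p(p(b)), b)), 0))   [R2 at ε]
2. p(k(k(b, k(p(p(b)), b)), 0))  →  p(p(0))   [R2 at 1]

Reduce t₂ = g(0, g(0, g(g(0, 0), g(0, g(0, g(0, b)))))):
1. g(0, g(0, g(g(0, 0), g(0, g(0, g(0, b))))))  →  g(0, g(g(0, 0), g(0, g(0, g(0, b)))))   [R4 at ε]
2. g(0, g(g(0, 0), g(0, g(0, g(0, b)))))  →  g(g(0, 0), g(0, g(0, g(0, b))))   [R4 at ε]
3. g(g(0, 0), g(0, g(0, g(0, b))))  →  g(0, g(0, g(0, g(0, b))))   [R4 at 1]
4. g(0, g(0, g(0, g(0, b))))  →  g(0, g(0, g(0, b)))   [R4 at ε]
5. g(0, g(0, g(0, b)))  →  g(0, g(0, b))   [R4 at ε]
6. g(0, g(0, b))  →  g(0, b)   [R4 at ε]
7. g(0, b)  →  b   [R4 at ε]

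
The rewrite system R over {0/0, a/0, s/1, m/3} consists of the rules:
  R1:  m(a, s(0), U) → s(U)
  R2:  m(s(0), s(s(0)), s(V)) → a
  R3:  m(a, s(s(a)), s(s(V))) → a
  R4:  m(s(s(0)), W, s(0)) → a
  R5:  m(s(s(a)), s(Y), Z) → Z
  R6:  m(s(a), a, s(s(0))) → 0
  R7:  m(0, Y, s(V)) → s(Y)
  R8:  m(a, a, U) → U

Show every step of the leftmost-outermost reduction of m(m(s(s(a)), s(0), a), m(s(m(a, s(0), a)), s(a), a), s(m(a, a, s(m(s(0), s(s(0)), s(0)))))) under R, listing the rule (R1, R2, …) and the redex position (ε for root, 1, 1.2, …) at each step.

1. m(m(s(s(a)), s(0), a), m(s(m(a, s(0), a)), s(a), a), s(m(a, a, s(m(s(0), s(s(0)), s(0))))))  →  m(a, m(s(m(a, s(0), a)), s(a), a), s(m(a, a, s(m(s(0), s(s(0)), s(0))))))   [R5 at 1]
2. m(a, m(s(m(a, s(0), a)), s(a), a), s(m(a, a, s(m(s(0), s(s(0)), s(0))))))  →  m(a, m(s(s(a)), s(a), a), s(m(a, a, s(m(s(0), s(s(0)), s(0))))))   [R1 at 2.1.1]
3. m(a, m(s(s(a)), s(a), a), s(m(a, a, s(m(s(0), s(s(0)), s(0))))))  →  m(a, a, s(m(a, a, s(m(s(0), s(s(0)), s(0))))))   [R5 at 2]
4. m(a, a, s(m(a, a, s(m(s(0), s(s(0)), s(0))))))  →  s(m(a, a, s(m(s(0), s(s(0)), s(0)))))   [R8 at ε]
5. s(m(a, a, s(m(s(0), s(s(0)), s(0)))))  →  s(s(m(s(0), s(s(0)), s(0))))   [R8 at 1]
6. s(s(m(s(0), s(s(0)), s(0))))  →  s(s(a))   [R2 at 1.1]

s(s(a))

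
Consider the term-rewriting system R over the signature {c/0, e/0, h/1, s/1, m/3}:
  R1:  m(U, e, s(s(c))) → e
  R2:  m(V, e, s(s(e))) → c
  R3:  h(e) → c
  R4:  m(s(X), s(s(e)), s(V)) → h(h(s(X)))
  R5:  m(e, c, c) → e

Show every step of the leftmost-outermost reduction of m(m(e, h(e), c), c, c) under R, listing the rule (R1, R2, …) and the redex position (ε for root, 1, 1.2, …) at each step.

e

1. m(m(e, h(e), c), c, c)  →  m(m(e, c, c), c, c)   [R3 at 1.2]
2. m(m(e, c, c), c, c)  →  m(e, c, c)   [R5 at 1]
3. m(e, c, c)  →  e   [R5 at ε]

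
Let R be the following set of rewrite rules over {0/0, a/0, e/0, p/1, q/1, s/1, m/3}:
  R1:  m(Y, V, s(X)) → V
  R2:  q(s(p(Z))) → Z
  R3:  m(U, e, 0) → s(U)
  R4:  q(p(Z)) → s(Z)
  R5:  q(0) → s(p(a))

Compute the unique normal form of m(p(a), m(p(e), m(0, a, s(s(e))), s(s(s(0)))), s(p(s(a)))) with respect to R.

1. m(p(a), m(p(e), m(0, a, s(s(e))), s(s(s(0)))), s(p(s(a))))  →  m(p(e), m(0, a, s(s(e))), s(s(s(0))))   [R1 at ε]
2. m(p(e), m(0, a, s(s(e))), s(s(s(0))))  →  m(0, a, s(s(e)))   [R1 at ε]
3. m(0, a, s(s(e)))  →  a   [R1 at ε]

a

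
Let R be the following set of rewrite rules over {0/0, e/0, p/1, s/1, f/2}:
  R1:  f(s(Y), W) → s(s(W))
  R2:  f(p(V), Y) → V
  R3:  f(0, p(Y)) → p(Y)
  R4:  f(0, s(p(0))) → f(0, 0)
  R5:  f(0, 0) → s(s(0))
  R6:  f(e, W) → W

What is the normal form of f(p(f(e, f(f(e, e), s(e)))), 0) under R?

1. f(p(f(e, f(f(e, e), s(e)))), 0)  →  f(e, f(f(e, e), s(e)))   [R2 at ε]
2. f(e, f(f(e, e), s(e)))  →  f(f(e, e), s(e))   [R6 at ε]
3. f(f(e, e), s(e))  →  f(e, s(e))   [R6 at 1]
4. f(e, s(e))  →  s(e)   [R6 at ε]

s(e)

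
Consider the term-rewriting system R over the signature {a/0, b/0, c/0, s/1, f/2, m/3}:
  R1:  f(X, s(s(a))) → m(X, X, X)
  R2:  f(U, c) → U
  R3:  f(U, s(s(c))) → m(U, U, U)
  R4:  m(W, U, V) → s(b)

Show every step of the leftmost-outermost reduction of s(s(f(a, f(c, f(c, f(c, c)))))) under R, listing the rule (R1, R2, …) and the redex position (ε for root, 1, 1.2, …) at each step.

s(s(a))

1. s(s(f(a, f(c, f(c, f(c, c))))))  →  s(s(f(a, f(c, f(c, c)))))   [R2 at 1.1.2.2.2]
2. s(s(f(a, f(c, f(c, c)))))  →  s(s(f(a, f(c, c))))   [R2 at 1.1.2.2]
3. s(s(f(a, f(c, c))))  →  s(s(f(a, c)))   [R2 at 1.1.2]
4. s(s(f(a, c)))  →  s(s(a))   [R2 at 1.1]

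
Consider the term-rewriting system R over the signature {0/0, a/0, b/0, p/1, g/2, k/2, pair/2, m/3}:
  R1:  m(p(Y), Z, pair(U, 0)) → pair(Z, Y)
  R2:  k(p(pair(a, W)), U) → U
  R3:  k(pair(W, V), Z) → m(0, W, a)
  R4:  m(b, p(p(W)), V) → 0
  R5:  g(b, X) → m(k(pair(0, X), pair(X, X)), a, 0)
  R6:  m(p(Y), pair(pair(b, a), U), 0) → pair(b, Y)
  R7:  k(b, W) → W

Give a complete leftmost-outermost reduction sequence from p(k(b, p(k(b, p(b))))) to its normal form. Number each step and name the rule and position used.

1. p(k(b, p(k(b, p(b)))))  →  p(p(k(b, p(b))))   [R7 at 1]
2. p(p(k(b, p(b))))  →  p(p(p(b)))   [R7 at 1.1]

p(p(p(b)))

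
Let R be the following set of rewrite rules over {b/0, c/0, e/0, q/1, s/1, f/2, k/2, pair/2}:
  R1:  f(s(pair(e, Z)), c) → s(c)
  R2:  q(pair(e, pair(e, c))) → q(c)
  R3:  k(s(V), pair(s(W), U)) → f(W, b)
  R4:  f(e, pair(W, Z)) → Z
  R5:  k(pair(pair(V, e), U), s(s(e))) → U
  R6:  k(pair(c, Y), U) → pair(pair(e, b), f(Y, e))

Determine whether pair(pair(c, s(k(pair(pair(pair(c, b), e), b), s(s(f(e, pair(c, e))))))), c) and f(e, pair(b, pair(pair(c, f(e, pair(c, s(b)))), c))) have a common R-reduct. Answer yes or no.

yes — NF(t₁) = pair(pair(c, s(b)), c), NF(t₂) = pair(pair(c, s(b)), c)

Reduce t₁ = pair(pair(c, s(k(pair(pair(pair(c, b), e), b), s(s(f(e, pair(c, e))))))), c):
1. pair(pair(c, s(k(pair(pair(pair(c, b), e), b), s(s(f(e, pair(c, e))))))), c)  →  pair(pair(c, s(k(pair(pair(pair(c, b), e), b), s(s(e))))), c)   [R4 at 1.2.1.2.1.1]
2. pair(pair(c, s(k(pair(pair(pair(c, b), e), b), s(s(e))))), c)  →  pair(pair(c, s(b)), c)   [R5 at 1.2.1]

Reduce t₂ = f(e, pair(b, pair(pair(c, f(e, pair(c, s(b)))), c))):
1. f(e, pair(b, pair(pair(c, f(e, pair(c, s(b)))), c)))  →  pair(pair(c, f(e, pair(c, s(b)))), c)   [R4 at ε]
2. pair(pair(c, f(e, pair(c, s(b)))), c)  →  pair(pair(c, s(b)), c)   [R4 at 1.2]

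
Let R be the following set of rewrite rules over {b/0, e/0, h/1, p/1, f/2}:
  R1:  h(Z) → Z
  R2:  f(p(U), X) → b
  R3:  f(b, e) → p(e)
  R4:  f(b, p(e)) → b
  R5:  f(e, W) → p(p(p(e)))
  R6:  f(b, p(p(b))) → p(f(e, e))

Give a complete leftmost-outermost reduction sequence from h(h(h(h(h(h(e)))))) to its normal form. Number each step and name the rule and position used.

1. h(h(h(h(h(h(e))))))  →  h(h(h(h(h(e)))))   [R1 at ε]
2. h(h(h(h(h(e)))))  →  h(h(h(h(e))))   [R1 at ε]
3. h(h(h(h(e))))  →  h(h(h(e)))   [R1 at ε]
4. h(h(h(e)))  →  h(h(e))   [R1 at ε]
5. h(h(e))  →  h(e)   [R1 at ε]
6. h(e)  →  e   [R1 at ε]

e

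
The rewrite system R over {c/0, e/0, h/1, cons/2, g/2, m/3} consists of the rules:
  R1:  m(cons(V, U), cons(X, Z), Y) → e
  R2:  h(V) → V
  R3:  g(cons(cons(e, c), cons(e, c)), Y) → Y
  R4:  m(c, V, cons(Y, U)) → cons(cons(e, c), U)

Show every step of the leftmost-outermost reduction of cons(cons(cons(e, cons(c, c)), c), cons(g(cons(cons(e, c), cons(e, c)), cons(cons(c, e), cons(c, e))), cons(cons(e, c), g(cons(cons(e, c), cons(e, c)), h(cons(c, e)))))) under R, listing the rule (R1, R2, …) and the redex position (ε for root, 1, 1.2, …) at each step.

cons(cons(cons(e, cons(c, c)), c), cons(cons(cons(c, e), cons(c, e)), cons(cons(e, c), cons(c, e))))

1. cons(cons(cons(e, cons(c, c)), c), cons(g(cons(cons(e, c), cons(e, c)), cons(cons(c, e), cons(c, e))), cons(cons(e, c), g(cons(cons(e, c), cons(e, c)), h(cons(c, e))))))  →  cons(cons(cons(e, cons(c, c)), c), cons(cons(cons(c, e), cons(c, e)), cons(cons(e, c), g(cons(cons(e, c), cons(e, c)), h(cons(c, e))))))   [R3 at 2.1]
2. cons(cons(cons(e, cons(c, c)), c), cons(cons(cons(c, e), cons(c, e)), cons(cons(e, c), g(cons(cons(e, c), cons(e, c)), h(cons(c, e))))))  →  cons(cons(cons(e, cons(c, c)), c), cons(cons(cons(c, e), cons(c, e)), cons(cons(e, c), h(cons(c, e)))))   [R3 at 2.2.2]
3. cons(cons(cons(e, cons(c, c)), c), cons(cons(cons(c, e), cons(c, e)), cons(cons(e, c), h(cons(c, e)))))  →  cons(cons(cons(e, cons(c, c)), c), cons(cons(cons(c, e), cons(c, e)), cons(cons(e, c), cons(c, e))))   [R2 at 2.2.2]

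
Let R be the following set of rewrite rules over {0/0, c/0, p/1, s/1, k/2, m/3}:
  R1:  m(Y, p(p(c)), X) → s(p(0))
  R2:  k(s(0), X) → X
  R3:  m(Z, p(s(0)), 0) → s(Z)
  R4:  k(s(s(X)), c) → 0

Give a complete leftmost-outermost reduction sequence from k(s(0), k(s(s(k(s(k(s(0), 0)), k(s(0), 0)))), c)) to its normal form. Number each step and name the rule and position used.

0

1. k(s(0), k(s(s(k(s(k(s(0), 0)), k(s(0), 0)))), c))  →  k(s(s(k(s(k(s(0), 0)), k(s(0), 0)))), c)   [R2 at ε]
2. k(s(s(k(s(k(s(0), 0)), k(s(0), 0)))), c)  →  0   [R4 at ε]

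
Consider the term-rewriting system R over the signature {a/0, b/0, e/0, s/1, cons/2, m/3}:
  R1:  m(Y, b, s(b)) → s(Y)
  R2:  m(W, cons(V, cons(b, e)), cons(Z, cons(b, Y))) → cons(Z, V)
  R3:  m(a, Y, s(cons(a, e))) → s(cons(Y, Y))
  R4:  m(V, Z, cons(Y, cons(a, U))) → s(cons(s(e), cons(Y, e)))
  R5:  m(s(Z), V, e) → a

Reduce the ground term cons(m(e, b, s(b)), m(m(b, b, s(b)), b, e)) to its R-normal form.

cons(s(e), a)

1. cons(m(e, b, s(b)), m(m(b, b, s(b)), b, e))  →  cons(s(e), m(m(b, b, s(b)), b, e))   [R1 at 1]
2. cons(s(e), m(m(b, b, s(b)), b, e))  →  cons(s(e), m(s(b), b, e))   [R1 at 2.1]
3. cons(s(e), m(s(b), b, e))  →  cons(s(e), a)   [R5 at 2]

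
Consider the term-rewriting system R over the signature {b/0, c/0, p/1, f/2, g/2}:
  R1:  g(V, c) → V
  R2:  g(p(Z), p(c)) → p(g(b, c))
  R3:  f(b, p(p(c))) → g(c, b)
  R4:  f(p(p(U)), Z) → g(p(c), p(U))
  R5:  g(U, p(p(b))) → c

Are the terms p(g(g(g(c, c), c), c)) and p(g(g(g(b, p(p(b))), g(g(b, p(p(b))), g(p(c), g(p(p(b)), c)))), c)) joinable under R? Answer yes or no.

yes — NF(t₁) = p(c), NF(t₂) = p(c)

Reduce t₁ = p(g(g(g(c, c), c), c)):
1. p(g(g(g(c, c), c), c))  →  p(g(g(c, c), c))   [R1 at 1]
2. p(g(g(c, c), c))  →  p(g(c, c))   [R1 at 1]
3. p(g(c, c))  →  p(c)   [R1 at 1]

Reduce t₂ = p(g(g(g(b, p(p(b))), g(g(b, p(p(b))), g(p(c), g(p(p(b)), c)))), c)):
1. p(g(g(g(b, p(p(b))), g(g(b, p(p(b))), g(p(c), g(p(p(b)), c)))), c))  →  p(g(g(b, p(p(b))), g(g(b, p(p(b))), g(p(c), g(p(p(b)), c)))))   [R1 at 1]
2. p(g(g(b, p(p(b))), g(g(b, p(p(b))), g(p(c), g(p(p(b)), c)))))  →  p(g(c, g(g(b, p(p(b))), g(p(c), g(p(p(b)), c)))))   [R5 at 1.1]
3. p(g(c, g(g(b, p(p(b))), g(p(c), g(p(p(b)), c)))))  →  p(g(c, g(c, g(p(c), g(p(p(b)), c)))))   [R5 at 1.2.1]
4. p(g(c, g(c, g(p(c), g(p(p(b)), c)))))  →  p(g(c, g(c, g(p(c), p(p(b))))))   [R1 at 1.2.2.2]
5. p(g(c, g(c, g(p(c), p(p(b))))))  →  p(g(c, g(c, c)))   [R5 at 1.2.2]
6. p(g(c, g(c, c)))  →  p(g(c, c))   [R1 at 1.2]
7. p(g(c, c))  →  p(c)   [R1 at 1]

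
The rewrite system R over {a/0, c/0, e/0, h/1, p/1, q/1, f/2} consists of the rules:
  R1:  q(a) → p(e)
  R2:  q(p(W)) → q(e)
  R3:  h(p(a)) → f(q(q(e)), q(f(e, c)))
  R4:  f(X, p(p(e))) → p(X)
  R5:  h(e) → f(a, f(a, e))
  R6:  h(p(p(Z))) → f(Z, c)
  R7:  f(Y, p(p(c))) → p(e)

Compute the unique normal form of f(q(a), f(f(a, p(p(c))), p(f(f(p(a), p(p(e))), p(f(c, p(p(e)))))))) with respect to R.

1. f(q(a), f(f(a, p(p(c))), p(f(f(p(a), p(p(e))), p(f(c, p(p(e))))))))  →  f(p(e), f(f(a, p(p(c))), p(f(f(p(a), p(p(e))), p(f(c, p(p(e))))))))   [R1 at 1]
2. f(p(e), f(f(a, p(p(c))), p(f(f(p(a), p(p(e))), p(f(c, p(p(e))))))))  →  f(p(e), f(p(e), p(f(f(p(a), p(p(e))), p(f(c, p(p(e))))))))   [R7 at 2.1]
3. f(p(e), f(p(e), p(f(f(p(a), p(p(e))), p(f(c, p(p(e))))))))  →  f(p(e), f(p(e), p(f(p(p(a)), p(f(c, p(p(e))))))))   [R4 at 2.2.1.1]
4. f(p(e), f(p(e), p(f(p(p(a)), p(f(c, p(p(e))))))))  →  f(p(e), f(p(e), p(f(p(p(a)), p(p(c))))))   [R4 at 2.2.1.2.1]
5. f(p(e), f(p(e), p(f(p(p(a)), p(p(c))))))  →  f(p(e), f(p(e), p(p(e))))   [R7 at 2.2.1]
6. f(p(e), f(p(e), p(p(e))))  →  f(p(e), p(p(e)))   [R4 at 2]
7. f(p(e), p(p(e)))  →  p(p(e))   [R4 at ε]

p(p(e))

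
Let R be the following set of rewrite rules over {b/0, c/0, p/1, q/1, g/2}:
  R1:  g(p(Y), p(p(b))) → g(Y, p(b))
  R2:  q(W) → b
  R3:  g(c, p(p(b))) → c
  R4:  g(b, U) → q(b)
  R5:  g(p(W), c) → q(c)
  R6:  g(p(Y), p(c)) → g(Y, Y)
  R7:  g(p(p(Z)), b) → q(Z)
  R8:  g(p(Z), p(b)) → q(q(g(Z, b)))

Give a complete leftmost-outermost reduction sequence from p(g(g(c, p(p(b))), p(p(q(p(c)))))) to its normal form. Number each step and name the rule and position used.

1. p(g(g(c, p(p(b))), p(p(q(p(c))))))  →  p(g(c, p(p(q(p(c))))))   [R3 at 1.1]
2. p(g(c, p(p(q(p(c))))))  →  p(g(c, p(p(b))))   [R2 at 1.2.1.1]
3. p(g(c, p(p(b))))  →  p(c)   [R3 at 1]

p(c)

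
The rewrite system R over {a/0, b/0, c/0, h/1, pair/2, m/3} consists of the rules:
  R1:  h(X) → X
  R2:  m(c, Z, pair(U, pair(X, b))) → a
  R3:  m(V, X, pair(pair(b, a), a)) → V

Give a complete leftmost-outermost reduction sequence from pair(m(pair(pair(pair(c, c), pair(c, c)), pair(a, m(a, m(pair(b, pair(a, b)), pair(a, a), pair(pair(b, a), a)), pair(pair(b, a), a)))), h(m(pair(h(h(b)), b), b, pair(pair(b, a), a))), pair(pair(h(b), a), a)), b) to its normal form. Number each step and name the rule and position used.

pair(pair(pair(pair(c, c), pair(c, c)), pair(a, a)), b)

1. pair(m(pair(pair(pair(c, c), pair(c, c)), pair(a, m(a, m(pair(b, pair(a, b)), pair(a, a), pair(pair(b, a), a)), pair(pair(b, a), a)))), h(m(pair(h(h(b)), b), b, pair(pair(b, a), a))), pair(pair(h(b), a), a)), b)  →  pair(m(pair(pair(pair(c, c), pair(c, c)), pair(a, a)), h(m(pair(h(h(b)), b), b, pair(pair(b, a), a))), pair(pair(h(b), a), a)), b)   [R3 at 1.1.2.2]
2. pair(m(pair(pair(pair(c, c), pair(c, c)), pair(a, a)), h(m(pair(h(h(b)), b), b, pair(pair(b, a), a))), pair(pair(h(b), a), a)), b)  →  pair(m(pair(pair(pair(c, c), pair(c, c)), pair(a, a)), m(pair(h(h(b)), b), b, pair(pair(b, a), a)), pair(pair(h(b), a), a)), b)   [R1 at 1.2]
3. pair(m(pair(pair(pair(c, c), pair(c, c)), pair(a, a)), m(pair(h(h(b)), b), b, pair(pair(b, a), a)), pair(pair(h(b), a), a)), b)  →  pair(m(pair(pair(pair(c, c), pair(c, c)), pair(a, a)), pair(h(h(b)), b), pair(pair(h(b), a), a)), b)   [R3 at 1.2]
4. pair(m(pair(pair(pair(c, c), pair(c, c)), pair(a, a)), pair(h(h(b)), b), pair(pair(h(b), a), a)), b)  →  pair(m(pair(pair(pair(c, c), pair(c, c)), pair(a, a)), pair(h(b), b), pair(pair(h(b), a), a)), b)   [R1 at 1.2.1]
5. pair(m(pair(pair(pair(c, c), pair(c, c)), pair(a, a)), pair(h(b), b), pair(pair(h(b), a), a)), b)  →  pair(m(pair(pair(pair(c, c), pair(c, c)), pair(a, a)), pair(b, b), pair(pair(h(b), a), a)), b)   [R1 at 1.2.1]
6. pair(m(pair(pair(pair(c, c), pair(c, c)), pair(a, a)), pair(b, b), pair(pair(h(b), a), a)), b)  →  pair(m(pair(pair(pair(c, c), pair(c, c)), pair(a, a)), pair(b, b), pair(pair(b, a), a)), b)   [R1 at 1.3.1.1]
7. pair(m(pair(pair(pair(c, c), pair(c, c)), pair(a, a)), pair(b, b), pair(pair(b, a), a)), b)  →  pair(pair(pair(pair(c, c), pair(c, c)), pair(a, a)), b)   [R3 at 1]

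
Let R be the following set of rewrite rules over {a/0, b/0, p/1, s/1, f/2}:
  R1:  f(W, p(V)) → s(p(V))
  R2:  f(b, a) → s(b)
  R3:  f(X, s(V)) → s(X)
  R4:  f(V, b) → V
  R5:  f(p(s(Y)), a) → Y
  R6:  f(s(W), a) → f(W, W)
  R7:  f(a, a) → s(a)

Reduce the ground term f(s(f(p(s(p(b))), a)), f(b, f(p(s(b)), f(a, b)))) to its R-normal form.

s(p(b))

1. f(s(f(p(s(p(b))), a)), f(b, f(p(s(b)), f(a, b))))  →  f(s(p(b)), f(b, f(p(s(b)), f(a, b))))   [R5 at 1.1]
2. f(s(p(b)), f(b, f(p(s(b)), f(a, b))))  →  f(s(p(b)), f(b, f(p(s(b)), a)))   [R4 at 2.2.2]
3. f(s(p(b)), f(b, f(p(s(b)), a)))  →  f(s(p(b)), f(b, b))   [R5 at 2.2]
4. f(s(p(b)), f(b, b))  →  f(s(p(b)), b)   [R4 at 2]
5. f(s(p(b)), b)  →  s(p(b))   [R4 at ε]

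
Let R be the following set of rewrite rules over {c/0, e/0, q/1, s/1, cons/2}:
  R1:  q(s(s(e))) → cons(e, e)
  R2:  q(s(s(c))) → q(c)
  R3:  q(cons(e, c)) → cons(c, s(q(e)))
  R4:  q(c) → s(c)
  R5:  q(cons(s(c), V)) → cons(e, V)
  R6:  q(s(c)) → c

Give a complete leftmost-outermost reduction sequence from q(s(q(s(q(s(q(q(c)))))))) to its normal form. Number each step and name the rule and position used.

1. q(s(q(s(q(s(q(q(c))))))))  →  q(s(q(s(q(s(q(s(c))))))))   [R4 at 1.1.1.1.1.1.1]
2. q(s(q(s(q(s(q(s(c))))))))  →  q(s(q(s(q(s(c))))))   [R6 at 1.1.1.1.1.1]
3. q(s(q(s(q(s(c))))))  →  q(s(q(s(c))))   [R6 at 1.1.1.1]
4. q(s(q(s(c))))  →  q(s(c))   [R6 at 1.1]
5. q(s(c))  →  c   [R6 at ε]

c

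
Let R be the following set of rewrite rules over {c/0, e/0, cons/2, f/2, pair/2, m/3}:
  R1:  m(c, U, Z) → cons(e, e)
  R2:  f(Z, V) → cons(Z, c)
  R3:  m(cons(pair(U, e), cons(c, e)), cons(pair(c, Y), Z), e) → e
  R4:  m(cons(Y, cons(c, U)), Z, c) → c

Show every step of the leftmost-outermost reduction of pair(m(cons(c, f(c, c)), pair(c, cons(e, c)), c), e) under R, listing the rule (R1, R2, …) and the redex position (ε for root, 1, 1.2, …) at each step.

1. pair(m(cons(c, f(c, c)), pair(c, cons(e, c)), c), e)  →  pair(m(cons(c, cons(c, c)), pair(c, cons(e, c)), c), e)   [R2 at 1.1.2]
2. pair(m(cons(c, cons(c, c)), pair(c, cons(e, c)), c), e)  →  pair(c, e)   [R4 at 1]

pair(c, e)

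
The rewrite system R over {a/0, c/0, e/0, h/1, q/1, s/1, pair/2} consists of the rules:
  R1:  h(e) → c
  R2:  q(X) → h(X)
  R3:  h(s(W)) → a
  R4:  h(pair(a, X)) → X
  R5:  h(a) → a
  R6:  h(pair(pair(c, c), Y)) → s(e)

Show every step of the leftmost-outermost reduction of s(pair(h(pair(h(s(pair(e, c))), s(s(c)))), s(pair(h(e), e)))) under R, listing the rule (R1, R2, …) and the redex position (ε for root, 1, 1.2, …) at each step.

1. s(pair(h(pair(h(s(pair(e, c))), s(s(c)))), s(pair(h(e), e))))  →  s(pair(h(pair(a, s(s(c)))), s(pair(h(e), e))))   [R3 at 1.1.1.1]
2. s(pair(h(pair(a, s(s(c)))), s(pair(h(e), e))))  →  s(pair(s(s(c)), s(pair(h(e), e))))   [R4 at 1.1]
3. s(pair(s(s(c)), s(pair(h(e), e))))  →  s(pair(s(s(c)), s(pair(c, e))))   [R1 at 1.2.1.1]

s(pair(s(s(c)), s(pair(c, e))))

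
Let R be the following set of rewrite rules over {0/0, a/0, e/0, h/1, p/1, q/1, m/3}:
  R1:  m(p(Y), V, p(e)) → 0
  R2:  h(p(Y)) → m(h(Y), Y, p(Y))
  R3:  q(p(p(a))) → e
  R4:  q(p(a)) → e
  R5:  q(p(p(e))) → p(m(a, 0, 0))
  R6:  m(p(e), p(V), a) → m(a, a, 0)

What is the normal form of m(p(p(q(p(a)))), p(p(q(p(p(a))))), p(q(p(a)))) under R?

0

1. m(p(p(q(p(a)))), p(p(q(p(p(a))))), p(q(p(a))))  →  m(p(p(e)), p(p(q(p(p(a))))), p(q(p(a))))   [R4 at 1.1.1]
2. m(p(p(e)), p(p(q(p(p(a))))), p(q(p(a))))  →  m(p(p(e)), p(p(e)), p(q(p(a))))   [R3 at 2.1.1]
3. m(p(p(e)), p(p(e)), p(q(p(a))))  →  m(p(p(e)), p(p(e)), p(e))   [R4 at 3.1]
4. m(p(p(e)), p(p(e)), p(e))  →  0   [R1 at ε]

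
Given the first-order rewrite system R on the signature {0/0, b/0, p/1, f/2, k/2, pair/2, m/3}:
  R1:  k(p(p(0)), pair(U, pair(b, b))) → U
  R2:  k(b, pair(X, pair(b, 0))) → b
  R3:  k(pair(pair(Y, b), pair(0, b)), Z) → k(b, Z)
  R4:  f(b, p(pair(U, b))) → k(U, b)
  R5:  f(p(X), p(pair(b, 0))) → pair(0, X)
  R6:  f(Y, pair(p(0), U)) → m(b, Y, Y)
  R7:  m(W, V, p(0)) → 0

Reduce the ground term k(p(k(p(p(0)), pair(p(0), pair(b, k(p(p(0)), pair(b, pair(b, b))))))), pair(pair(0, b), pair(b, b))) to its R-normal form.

pair(0, b)

1. k(p(k(p(p(0)), pair(p(0), pair(b, k(p(p(0)), pair(b, pair(b, b))))))), pair(pair(0, b), pair(b, b)))  →  k(p(k(p(p(0)), pair(p(0), pair(b, b)))), pair(pair(0, b), pair(b, b)))   [R1 at 1.1.2.2.2]
2. k(p(k(p(p(0)), pair(p(0), pair(b, b)))), pair(pair(0, b), pair(b, b)))  →  k(p(p(0)), pair(pair(0, b), pair(b, b)))   [R1 at 1.1]
3. k(p(p(0)), pair(pair(0, b), pair(b, b)))  →  pair(0, b)   [R1 at ε]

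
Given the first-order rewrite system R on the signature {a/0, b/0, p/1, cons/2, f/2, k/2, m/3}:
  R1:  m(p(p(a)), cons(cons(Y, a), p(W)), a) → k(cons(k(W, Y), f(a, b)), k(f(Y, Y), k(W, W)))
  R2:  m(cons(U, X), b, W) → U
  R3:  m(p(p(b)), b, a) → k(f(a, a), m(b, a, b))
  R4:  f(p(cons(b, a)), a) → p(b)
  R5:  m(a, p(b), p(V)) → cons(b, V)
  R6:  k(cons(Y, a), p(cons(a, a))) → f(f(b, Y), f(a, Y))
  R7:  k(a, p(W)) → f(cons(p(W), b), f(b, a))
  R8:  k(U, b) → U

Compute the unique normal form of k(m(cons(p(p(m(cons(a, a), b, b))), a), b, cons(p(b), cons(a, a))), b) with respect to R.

1. k(m(cons(p(p(m(cons(a, a), b, b))), a), b, cons(p(b), cons(a, a))), b)  →  m(cons(p(p(m(cons(a, a), b, b))), a), b, cons(p(b), cons(a, a)))   [R8 at ε]
2. m(cons(p(p(m(cons(a, a), b, b))), a), b, cons(p(b), cons(a, a)))  →  p(p(m(cons(a, a), b, b)))   [R2 at ε]
3. p(p(m(cons(a, a), b, b)))  →  p(p(a))   [R2 at 1.1]

p(p(a))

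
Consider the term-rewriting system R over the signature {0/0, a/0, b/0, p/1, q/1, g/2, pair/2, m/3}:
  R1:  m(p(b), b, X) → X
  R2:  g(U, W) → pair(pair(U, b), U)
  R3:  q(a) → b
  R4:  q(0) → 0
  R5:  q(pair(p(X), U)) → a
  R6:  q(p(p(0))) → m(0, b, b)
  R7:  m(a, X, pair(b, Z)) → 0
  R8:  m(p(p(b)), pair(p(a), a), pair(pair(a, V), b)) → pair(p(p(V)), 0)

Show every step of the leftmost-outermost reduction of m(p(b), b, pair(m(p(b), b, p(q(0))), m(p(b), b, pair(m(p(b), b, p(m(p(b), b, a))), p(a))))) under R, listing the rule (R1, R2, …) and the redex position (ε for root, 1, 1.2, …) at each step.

1. m(p(b), b, pair(m(p(b), b, p(q(0))), m(p(b), b, pair(m(p(b), b, p(m(p(b), b, a))), p(a)))))  →  pair(m(p(b), b, p(q(0))), m(p(b), b, pair(m(p(b), b, p(m(p(b), b, a))), p(a))))   [R1 at ε]
2. pair(m(p(b), b, p(q(0))), m(p(b), b, pair(m(p(b), b, p(m(p(b), b, a))), p(a))))  →  pair(p(q(0)), m(p(b), b, pair(m(p(b), b, p(m(p(b), b, a))), p(a))))   [R1 at 1]
3. pair(p(q(0)), m(p(b), b, pair(m(p(b), b, p(m(p(b), b, a))), p(a))))  →  pair(p(0), m(p(b), b, pair(m(p(b), b, p(m(p(b), b, a))), p(a))))   [R4 at 1.1]
4. pair(p(0), m(p(b), b, pair(m(p(b), b, p(m(p(b), b, a))), p(a))))  →  pair(p(0), pair(m(p(b), b, p(m(p(b), b, a))), p(a)))   [R1 at 2]
5. pair(p(0), pair(m(p(b), b, p(m(p(b), b, a))), p(a)))  →  pair(p(0), pair(p(m(p(b), b, a)), p(a)))   [R1 at 2.1]
6. pair(p(0), pair(p(m(p(b), b, a)), p(a)))  →  pair(p(0), pair(p(a), p(a)))   [R1 at 2.1.1]

pair(p(0), pair(p(a), p(a)))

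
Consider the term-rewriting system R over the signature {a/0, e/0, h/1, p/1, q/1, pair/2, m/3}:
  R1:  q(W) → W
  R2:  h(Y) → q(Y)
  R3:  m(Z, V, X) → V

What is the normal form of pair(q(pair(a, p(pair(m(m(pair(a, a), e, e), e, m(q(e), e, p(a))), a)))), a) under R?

1. pair(q(pair(a, p(pair(m(m(pair(a, a), e, e), e, m(q(e), e, p(a))), a)))), a)  →  pair(pair(a, p(pair(m(m(pair(a, a), e, e), e, m(q(e), e, p(a))), a))), a)   [R1 at 1]
2. pair(pair(a, p(pair(m(m(pair(a, a), e, e), e, m(q(e), e, p(a))), a))), a)  →  pair(pair(a, p(pair(e, a))), a)   [R3 at 1.2.1.1]

pair(pair(a, p(pair(e, a))), a)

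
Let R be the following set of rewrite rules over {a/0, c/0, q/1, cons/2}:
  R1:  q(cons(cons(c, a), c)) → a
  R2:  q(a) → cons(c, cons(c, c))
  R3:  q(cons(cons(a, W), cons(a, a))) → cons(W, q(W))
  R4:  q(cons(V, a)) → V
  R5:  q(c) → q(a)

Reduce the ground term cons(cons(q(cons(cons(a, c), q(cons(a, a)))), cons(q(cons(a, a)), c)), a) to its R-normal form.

cons(cons(cons(a, c), cons(a, c)), a)

1. cons(cons(q(cons(cons(a, c), q(cons(a, a)))), cons(q(cons(a, a)), c)), a)  →  cons(cons(q(cons(cons(a, c), a)), cons(q(cons(a, a)), c)), a)   [R4 at 1.1.1.2]
2. cons(cons(q(cons(cons(a, c), a)), cons(q(cons(a, a)), c)), a)  →  cons(cons(cons(a, c), cons(q(cons(a, a)), c)), a)   [R4 at 1.1]
3. cons(cons(cons(a, c), cons(q(cons(a, a)), c)), a)  →  cons(cons(cons(a, c), cons(a, c)), a)   [R4 at 1.2.1]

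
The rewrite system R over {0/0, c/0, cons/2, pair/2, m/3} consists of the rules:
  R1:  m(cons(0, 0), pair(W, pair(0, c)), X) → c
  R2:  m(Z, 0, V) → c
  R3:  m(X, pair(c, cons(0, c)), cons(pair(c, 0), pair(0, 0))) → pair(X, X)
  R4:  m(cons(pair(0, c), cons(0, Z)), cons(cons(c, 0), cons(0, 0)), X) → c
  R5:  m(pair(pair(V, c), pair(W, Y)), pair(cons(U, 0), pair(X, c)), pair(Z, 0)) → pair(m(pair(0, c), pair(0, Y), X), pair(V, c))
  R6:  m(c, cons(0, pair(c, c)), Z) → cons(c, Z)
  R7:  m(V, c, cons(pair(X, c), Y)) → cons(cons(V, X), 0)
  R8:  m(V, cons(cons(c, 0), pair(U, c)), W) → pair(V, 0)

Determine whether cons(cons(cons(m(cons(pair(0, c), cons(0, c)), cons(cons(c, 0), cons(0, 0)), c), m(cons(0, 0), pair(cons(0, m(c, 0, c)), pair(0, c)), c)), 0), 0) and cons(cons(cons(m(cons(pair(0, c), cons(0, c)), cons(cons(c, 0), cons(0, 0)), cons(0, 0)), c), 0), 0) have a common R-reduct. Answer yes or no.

Reduce t₁ = cons(cons(cons(m(cons(pair(0, c), cons(0, c)), cons(cons(c, 0), cons(0, 0)), c), m(cons(0, 0), pair(cons(0, m(c, 0, c)), pair(0, c)), c)), 0), 0):
1. cons(cons(cons(m(cons(pair(0, c), cons(0, c)), cons(cons(c, 0), cons(0, 0)), c), m(cons(0, 0), pair(cons(0, m(c, 0, c)), pair(0, c)), c)), 0), 0)  →  cons(cons(cons(c, m(cons(0, 0), pair(cons(0, m(c, 0, c)), pair(0, c)), c)), 0), 0)   [R4 at 1.1.1]
2. cons(cons(cons(c, m(cons(0, 0), pair(cons(0, m(c, 0, c)), pair(0, c)), c)), 0), 0)  →  cons(cons(cons(c, c), 0), 0)   [R1 at 1.1.2]

Reduce t₂ = cons(cons(cons(m(cons(pair(0, c), cons(0, c)), cons(cons(c, 0), cons(0, 0)), cons(0, 0)), c), 0), 0):
1. cons(cons(cons(m(cons(pair(0, c), cons(0, c)), cons(cons(c, 0), cons(0, 0)), cons(0, 0)), c), 0), 0)  →  cons(cons(cons(c, c), 0), 0)   [R4 at 1.1.1]

yes — NF(t₁) = cons(cons(cons(c, c), 0), 0), NF(t₂) = cons(cons(cons(c, c), 0), 0)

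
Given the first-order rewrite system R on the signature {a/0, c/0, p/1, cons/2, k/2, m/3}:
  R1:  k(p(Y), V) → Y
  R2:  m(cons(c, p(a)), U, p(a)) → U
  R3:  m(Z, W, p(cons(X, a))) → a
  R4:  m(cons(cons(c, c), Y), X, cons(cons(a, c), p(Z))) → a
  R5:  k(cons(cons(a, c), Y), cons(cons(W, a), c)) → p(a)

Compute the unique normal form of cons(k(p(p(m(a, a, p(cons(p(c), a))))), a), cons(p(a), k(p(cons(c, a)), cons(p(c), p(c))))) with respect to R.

1. cons(k(p(p(m(a, a, p(cons(p(c), a))))), a), cons(p(a), k(p(cons(c, a)), cons(p(c), p(c)))))  →  cons(p(m(a, a, p(cons(p(c), a)))), cons(p(a), k(p(cons(c, a)), cons(p(c), p(c)))))   [R1 at 1]
2. cons(p(m(a, a, p(cons(p(c), a)))), cons(p(a), k(p(cons(c, a)), cons(p(c), p(c)))))  →  cons(p(a), cons(p(a), k(p(cons(c, a)), cons(p(c), p(c)))))   [R3 at 1.1]
3. cons(p(a), cons(p(a), k(p(cons(c, a)), cons(p(c), p(c)))))  →  cons(p(a), cons(p(a), cons(c, a)))   [R1 at 2.2]

cons(p(a), cons(p(a), cons(c, a)))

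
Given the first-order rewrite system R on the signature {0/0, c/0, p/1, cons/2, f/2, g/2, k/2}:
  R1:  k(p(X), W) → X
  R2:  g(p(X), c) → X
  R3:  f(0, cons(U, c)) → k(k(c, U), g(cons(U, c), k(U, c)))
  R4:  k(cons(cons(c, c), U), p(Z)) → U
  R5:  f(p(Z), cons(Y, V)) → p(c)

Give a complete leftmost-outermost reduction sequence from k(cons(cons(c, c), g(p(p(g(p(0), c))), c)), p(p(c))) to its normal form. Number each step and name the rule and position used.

p(0)

1. k(cons(cons(c, c), g(p(p(g(p(0), c))), c)), p(p(c)))  →  g(p(p(g(p(0), c))), c)   [R4 at ε]
2. g(p(p(g(p(0), c))), c)  →  p(g(p(0), c))   [R2 at ε]
3. p(g(p(0), c))  →  p(0)   [R2 at 1]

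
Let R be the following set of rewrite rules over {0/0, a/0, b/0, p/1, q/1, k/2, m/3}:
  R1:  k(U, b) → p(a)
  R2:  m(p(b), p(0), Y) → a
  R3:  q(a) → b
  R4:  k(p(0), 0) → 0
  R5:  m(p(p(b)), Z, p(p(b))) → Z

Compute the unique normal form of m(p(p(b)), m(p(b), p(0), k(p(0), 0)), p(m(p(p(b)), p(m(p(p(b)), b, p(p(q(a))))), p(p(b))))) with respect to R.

1. m(p(p(b)), m(p(b), p(0), k(p(0), 0)), p(m(p(p(b)), p(m(p(p(b)), b, p(p(q(a))))), p(p(b)))))  →  m(p(p(b)), a, p(m(p(p(b)), p(m(p(p(b)), b, p(p(q(a))))), p(p(b)))))   [R2 at 2]
2. m(p(p(b)), a, p(m(p(p(b)), p(m(p(p(b)), b, p(p(q(a))))), p(p(b)))))  →  m(p(p(b)), a, p(p(m(p(p(b)), b, p(p(q(a)))))))   [R5 at 3.1]
3. m(p(p(b)), a, p(p(m(p(p(b)), b, p(p(q(a)))))))  →  m(p(p(b)), a, p(p(m(p(p(b)), b, p(p(b))))))   [R3 at 3.1.1.3.1.1]
4. m(p(p(b)), a, p(p(m(p(p(b)), b, p(p(b))))))  →  m(p(p(b)), a, p(p(b)))   [R5 at 3.1.1]
5. m(p(p(b)), a, p(p(b)))  →  a   [R5 at ε]

a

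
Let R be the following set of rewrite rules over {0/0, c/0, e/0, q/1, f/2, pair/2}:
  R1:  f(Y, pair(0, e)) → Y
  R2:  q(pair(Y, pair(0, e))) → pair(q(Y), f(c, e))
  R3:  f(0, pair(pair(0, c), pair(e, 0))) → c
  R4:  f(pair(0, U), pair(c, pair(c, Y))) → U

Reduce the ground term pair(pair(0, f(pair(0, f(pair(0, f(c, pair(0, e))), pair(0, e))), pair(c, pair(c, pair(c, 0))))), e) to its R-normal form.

1. pair(pair(0, f(pair(0, f(pair(0, f(c, pair(0, e))), pair(0, e))), pair(c, pair(c, pair(c, 0))))), e)  →  pair(pair(0, f(pair(0, f(c, pair(0, e))), pair(0, e))), e)   [R4 at 1.2]
2. pair(pair(0, f(pair(0, f(c, pair(0, e))), pair(0, e))), e)  →  pair(pair(0, pair(0, f(c, pair(0, e)))), e)   [R1 at 1.2]
3. pair(pair(0, pair(0, f(c, pair(0, e)))), e)  →  pair(pair(0, pair(0, c)), e)   [R1 at 1.2.2]

pair(pair(0, pair(0, c)), e)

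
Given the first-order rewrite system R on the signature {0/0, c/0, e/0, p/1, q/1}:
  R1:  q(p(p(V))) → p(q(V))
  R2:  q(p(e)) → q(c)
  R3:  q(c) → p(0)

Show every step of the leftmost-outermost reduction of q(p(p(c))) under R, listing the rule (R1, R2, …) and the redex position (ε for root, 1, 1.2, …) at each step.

1. q(p(p(c)))  →  p(q(c))   [R1 at ε]
2. p(q(c))  →  p(p(0))   [R3 at 1]

p(p(0))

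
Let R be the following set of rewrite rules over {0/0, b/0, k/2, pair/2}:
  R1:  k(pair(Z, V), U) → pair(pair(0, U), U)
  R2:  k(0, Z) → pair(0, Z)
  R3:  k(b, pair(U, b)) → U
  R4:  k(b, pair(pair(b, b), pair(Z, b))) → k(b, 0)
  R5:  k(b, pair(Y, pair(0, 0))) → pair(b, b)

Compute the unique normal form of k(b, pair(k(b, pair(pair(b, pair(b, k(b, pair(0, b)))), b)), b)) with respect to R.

1. k(b, pair(k(b, pair(pair(b, pair(b, k(b, pair(0, b)))), b)), b))  →  k(b, pair(pair(b, pair(b, k(b, pair(0, b)))), b))   [R3 at ε]
2. k(b, pair(pair(b, pair(b, k(b, pair(0, b)))), b))  →  pair(b, pair(b, k(b, pair(0, b))))   [R3 at ε]
3. pair(b, pair(b, k(b, pair(0, b))))  →  pair(b, pair(b, 0))   [R3 at 2.2]

pair(b, pair(b, 0))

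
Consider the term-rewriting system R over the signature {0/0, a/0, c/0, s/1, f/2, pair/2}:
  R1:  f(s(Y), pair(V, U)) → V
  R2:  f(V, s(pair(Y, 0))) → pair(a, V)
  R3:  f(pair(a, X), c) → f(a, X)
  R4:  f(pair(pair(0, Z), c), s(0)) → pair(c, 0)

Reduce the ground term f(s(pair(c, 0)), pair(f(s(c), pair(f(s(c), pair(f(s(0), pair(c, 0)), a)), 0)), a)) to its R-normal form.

1. f(s(pair(c, 0)), pair(f(s(c), pair(f(s(c), pair(f(s(0), pair(c, 0)), a)), 0)), a))  →  f(s(c), pair(f(s(c), pair(f(s(0), pair(c, 0)), a)), 0))   [R1 at ε]
2. f(s(c), pair(f(s(c), pair(f(s(0), pair(c, 0)), a)), 0))  →  f(s(c), pair(f(s(0), pair(c, 0)), a))   [R1 at ε]
3. f(s(c), pair(f(s(0), pair(c, 0)), a))  →  f(s(0), pair(c, 0))   [R1 at ε]
4. f(s(0), pair(c, 0))  →  c   [R1 at ε]

c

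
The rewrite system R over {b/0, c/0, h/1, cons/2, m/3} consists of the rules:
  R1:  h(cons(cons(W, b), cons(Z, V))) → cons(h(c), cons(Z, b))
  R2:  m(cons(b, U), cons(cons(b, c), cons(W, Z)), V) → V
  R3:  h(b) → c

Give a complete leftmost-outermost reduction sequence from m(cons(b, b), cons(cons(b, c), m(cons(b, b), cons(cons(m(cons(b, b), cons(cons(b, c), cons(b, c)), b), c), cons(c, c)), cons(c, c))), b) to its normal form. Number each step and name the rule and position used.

1. m(cons(b, b), cons(cons(b, c), m(cons(b, b), cons(cons(m(cons(b, b), cons(cons(b, c), cons(b, c)), b), c), cons(c, c)), cons(c, c))), b)  →  m(cons(b, b), cons(cons(b, c), m(cons(b, b), cons(cons(b, c), cons(c, c)), cons(c, c))), b)   [R2 at 2.2.2.1.1]
2. m(cons(b, b), cons(cons(b, c), m(cons(b, b), cons(cons(b, c), cons(c, c)), cons(c, c))), b)  →  m(cons(b, b), cons(cons(b, c), cons(c, c)), b)   [R2 at 2.2]
3. m(cons(b, b), cons(cons(b, c), cons(c, c)), b)  →  b   [R2 at ε]

b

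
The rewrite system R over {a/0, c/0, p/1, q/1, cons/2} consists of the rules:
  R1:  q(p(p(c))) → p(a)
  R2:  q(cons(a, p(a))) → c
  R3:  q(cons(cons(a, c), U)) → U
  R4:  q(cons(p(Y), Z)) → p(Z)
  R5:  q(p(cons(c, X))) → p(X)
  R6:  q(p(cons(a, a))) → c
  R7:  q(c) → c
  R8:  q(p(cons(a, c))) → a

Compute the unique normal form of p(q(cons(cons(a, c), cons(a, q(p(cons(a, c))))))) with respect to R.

p(cons(a, a))

1. p(q(cons(cons(a, c), cons(a, q(p(cons(a, c)))))))  →  p(cons(a, q(p(cons(a, c)))))   [R3 at 1]
2. p(cons(a, q(p(cons(a, c)))))  →  p(cons(a, a))   [R8 at 1.2]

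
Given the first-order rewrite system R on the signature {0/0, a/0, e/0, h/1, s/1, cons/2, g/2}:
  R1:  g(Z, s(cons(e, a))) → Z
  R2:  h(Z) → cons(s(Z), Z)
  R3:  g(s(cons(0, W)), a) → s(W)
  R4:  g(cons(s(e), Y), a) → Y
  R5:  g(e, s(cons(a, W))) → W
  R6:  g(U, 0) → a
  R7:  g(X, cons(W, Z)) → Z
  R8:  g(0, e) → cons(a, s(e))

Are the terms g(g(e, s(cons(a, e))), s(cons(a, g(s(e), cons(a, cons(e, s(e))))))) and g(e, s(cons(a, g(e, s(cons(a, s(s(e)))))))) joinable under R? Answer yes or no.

no — NF(t₁) = cons(e, s(e)), NF(t₂) = s(s(e))

Reduce t₁ = g(g(e, s(cons(a, e))), s(cons(a, g(s(e), cons(a, cons(e, s(e))))))):
1. g(g(e, s(cons(a, e))), s(cons(a, g(s(e), cons(a, cons(e, s(e)))))))  →  g(e, s(cons(a, g(s(e), cons(a, cons(e, s(e)))))))   [R5 at 1]
2. g(e, s(cons(a, g(s(e), cons(a, cons(e, s(e)))))))  →  g(s(e), cons(a, cons(e, s(e))))   [R5 at ε]
3. g(s(e), cons(a, cons(e, s(e))))  →  cons(e, s(e))   [R7 at ε]

Reduce t₂ = g(e, s(cons(a, g(e, s(cons(a, s(s(e)))))))):
1. g(e, s(cons(a, g(e, s(cons(a, s(s(e))))))))  →  g(e, s(cons(a, s(s(e)))))   [R5 at ε]
2. g(e, s(cons(a, s(s(e)))))  →  s(s(e))   [R5 at ε]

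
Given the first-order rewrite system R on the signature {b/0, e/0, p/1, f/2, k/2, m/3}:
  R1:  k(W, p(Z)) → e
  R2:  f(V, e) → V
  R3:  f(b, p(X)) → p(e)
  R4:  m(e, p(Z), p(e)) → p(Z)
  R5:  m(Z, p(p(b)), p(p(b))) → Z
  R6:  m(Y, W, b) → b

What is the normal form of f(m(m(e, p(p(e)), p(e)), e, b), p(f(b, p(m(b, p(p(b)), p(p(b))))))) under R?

p(e)

1. f(m(m(e, p(p(e)), p(e)), e, b), p(f(b, p(m(b, p(p(b)), p(p(b)))))))  →  f(b, p(f(b, p(m(b, p(p(b)), p(p(b)))))))   [R6 at 1]
2. f(b, p(f(b, p(m(b, p(p(b)), p(p(b)))))))  →  p(e)   [R3 at ε]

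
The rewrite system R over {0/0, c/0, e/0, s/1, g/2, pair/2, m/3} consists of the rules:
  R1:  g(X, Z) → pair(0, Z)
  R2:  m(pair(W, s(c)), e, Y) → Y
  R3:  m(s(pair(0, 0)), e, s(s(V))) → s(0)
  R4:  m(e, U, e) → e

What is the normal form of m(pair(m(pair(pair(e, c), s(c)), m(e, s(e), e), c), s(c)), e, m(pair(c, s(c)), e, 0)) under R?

0

1. m(pair(m(pair(pair(e, c), s(c)), m(e, s(e), e), c), s(c)), e, m(pair(c, s(c)), e, 0))  →  m(pair(c, s(c)), e, 0)   [R2 at ε]
2. m(pair(c, s(c)), e, 0)  →  0   [R2 at ε]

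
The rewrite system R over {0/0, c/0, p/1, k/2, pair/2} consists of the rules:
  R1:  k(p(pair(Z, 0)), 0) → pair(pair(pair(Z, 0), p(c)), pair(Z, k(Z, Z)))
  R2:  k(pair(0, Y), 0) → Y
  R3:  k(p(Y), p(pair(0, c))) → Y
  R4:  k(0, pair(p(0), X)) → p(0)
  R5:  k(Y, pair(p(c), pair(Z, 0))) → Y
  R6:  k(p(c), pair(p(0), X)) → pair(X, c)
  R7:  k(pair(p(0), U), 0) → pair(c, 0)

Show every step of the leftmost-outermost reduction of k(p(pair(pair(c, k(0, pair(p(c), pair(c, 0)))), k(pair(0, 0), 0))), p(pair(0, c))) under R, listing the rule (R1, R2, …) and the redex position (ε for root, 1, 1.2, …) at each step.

1. k(p(pair(pair(c, k(0, pair(p(c), pair(c, 0)))), k(pair(0, 0), 0))), p(pair(0, c)))  →  pair(pair(c, k(0, pair(p(c), pair(c, 0)))), k(pair(0, 0), 0))   [R3 at ε]
2. pair(pair(c, k(0, pair(p(c), pair(c, 0)))), k(pair(0, 0), 0))  →  pair(pair(c, 0), k(pair(0, 0), 0))   [R5 at 1.2]
3. pair(pair(c, 0), k(pair(0, 0), 0))  →  pair(pair(c, 0), 0)   [R2 at 2]

pair(pair(c, 0), 0)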